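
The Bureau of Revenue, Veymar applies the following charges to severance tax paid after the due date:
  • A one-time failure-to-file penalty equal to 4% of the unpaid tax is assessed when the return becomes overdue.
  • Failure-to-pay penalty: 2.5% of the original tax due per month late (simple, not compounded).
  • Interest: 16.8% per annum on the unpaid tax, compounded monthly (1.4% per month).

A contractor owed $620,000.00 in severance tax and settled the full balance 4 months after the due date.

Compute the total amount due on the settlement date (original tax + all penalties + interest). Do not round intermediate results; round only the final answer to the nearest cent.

$742,255.95

Failure-to-file penalty: 4% × $620,000.00 = $24,800.00
Failure-to-pay penalty: 4 × 2.5% × $620,000.00 = $62,000.00
Interest: $620,000.00 × ((1 + 0.014)^4 − 1) = $620,000.00 × 0.0571870… = $35,455.9489…
Total = $620,000.00 + $86,800.0000 + $35,455.9489… = $742,255.95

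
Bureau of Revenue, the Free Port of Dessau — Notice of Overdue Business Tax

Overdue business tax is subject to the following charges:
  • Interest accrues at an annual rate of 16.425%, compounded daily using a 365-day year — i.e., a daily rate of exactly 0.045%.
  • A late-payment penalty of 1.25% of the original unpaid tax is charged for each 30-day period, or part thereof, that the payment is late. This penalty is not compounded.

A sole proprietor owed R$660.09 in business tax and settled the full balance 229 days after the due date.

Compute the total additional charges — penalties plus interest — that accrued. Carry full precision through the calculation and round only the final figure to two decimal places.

Penalty periods: ⌈229/30⌉ = 8; penalty = 8 × 1.25% × R$660.09 = R$66.01…
Interest: R$660.09 × ((1 + 0.00045)^229 − 1) = R$660.09 × 0.10852114… = R$71.6337…
Penalties + interest = R$66.0090 + R$71.6337… = R$137.64

R$137.64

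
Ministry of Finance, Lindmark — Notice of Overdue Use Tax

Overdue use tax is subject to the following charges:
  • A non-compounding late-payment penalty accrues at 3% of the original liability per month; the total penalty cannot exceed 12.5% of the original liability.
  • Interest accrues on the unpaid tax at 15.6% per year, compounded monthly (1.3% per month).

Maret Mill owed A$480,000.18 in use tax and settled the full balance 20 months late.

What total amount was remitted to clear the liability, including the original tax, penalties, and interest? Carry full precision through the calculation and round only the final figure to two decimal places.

Penalty (uncapped): 20 × 3% × A$480,000.18 = A$288,000.11…; cap = 12.5% × A$480,000.18 = A$60,000.02… → penalty = A$60,000.02…
Interest: A$480,000.18 × ((1 + 0.013)^20 − 1) = A$480,000.18 × 0.2947589… = A$141,484.3282…
Total = A$480,000.18 + A$60,000.0225 + A$141,484.3282… = A$681,484.53

A$681,484.53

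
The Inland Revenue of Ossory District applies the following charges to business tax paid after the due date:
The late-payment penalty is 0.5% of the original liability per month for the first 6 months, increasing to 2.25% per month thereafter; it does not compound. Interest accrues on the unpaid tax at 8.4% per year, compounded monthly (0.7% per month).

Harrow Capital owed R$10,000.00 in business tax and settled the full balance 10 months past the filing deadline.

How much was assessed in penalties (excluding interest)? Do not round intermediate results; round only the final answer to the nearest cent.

R$1,200.00

Penalty, months 1–6: 6 × 0.5% × R$10,000.00 = R$300.00
Penalty, months 7–10: 4 × 2.25% × R$10,000.00 = R$900.00
Total penalty = R$300.00 + R$900.00 = R$1,200.00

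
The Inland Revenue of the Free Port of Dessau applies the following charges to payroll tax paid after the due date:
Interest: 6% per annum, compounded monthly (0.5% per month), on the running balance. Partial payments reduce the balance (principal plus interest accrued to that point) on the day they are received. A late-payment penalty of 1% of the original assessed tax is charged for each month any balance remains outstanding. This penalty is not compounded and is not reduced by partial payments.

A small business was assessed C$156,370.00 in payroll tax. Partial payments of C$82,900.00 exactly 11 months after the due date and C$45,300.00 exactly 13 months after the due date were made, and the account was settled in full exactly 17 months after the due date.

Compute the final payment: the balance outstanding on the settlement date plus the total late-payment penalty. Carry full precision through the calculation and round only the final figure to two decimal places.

Balance at month 11: C$156,370.0000 × (1 + 0.005)^11 = C$165,188.6164…
After C$82,900.00 payment: C$165,188.6164… − C$82,900.00 = C$82,288.6164…
Balance at month 13: C$82,288.6164… × (1 + 0.005)^2 = C$83,113.5597…
After C$45,300.00 payment: C$83,113.5597… − C$45,300.00 = C$37,813.5597…
Balance at month 17: C$37,813.5597… × (1 + 0.005)^4 = C$38,575.5219…
Penalty: 17 × 1% × C$156,370.00 = C$26,582.90
Final settlement = outstanding balance + penalty = C$38,575.5219… + C$26,582.90 = C$65,158.42

C$65,158.42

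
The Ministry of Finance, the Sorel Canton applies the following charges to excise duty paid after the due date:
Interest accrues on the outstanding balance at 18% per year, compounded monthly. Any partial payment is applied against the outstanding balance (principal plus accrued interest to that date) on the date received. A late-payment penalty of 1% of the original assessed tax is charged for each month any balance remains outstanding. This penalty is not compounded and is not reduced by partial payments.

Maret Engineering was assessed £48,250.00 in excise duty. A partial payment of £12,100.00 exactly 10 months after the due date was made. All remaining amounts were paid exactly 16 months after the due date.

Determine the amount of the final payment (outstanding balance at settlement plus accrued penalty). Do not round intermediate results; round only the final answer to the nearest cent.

Monthly rate = 18% ÷ 12 = 1.5%
Balance at month 10: £48,250.0000 × (1 + 0.015)^10 = £55,996.0948…
After £12,100.00 payment: £55,996.0948… − £12,100.00 = £43,896.0948…
Balance at month 16: £43,896.0948… × (1 + 0.015)^6 = £47,997.8892…
Penalty: 16 × 1% × £48,250.00 = £7,720.00
Final settlement = outstanding balance + penalty = £47,997.8892… + £7,720.00 = £55,717.89

£55,717.89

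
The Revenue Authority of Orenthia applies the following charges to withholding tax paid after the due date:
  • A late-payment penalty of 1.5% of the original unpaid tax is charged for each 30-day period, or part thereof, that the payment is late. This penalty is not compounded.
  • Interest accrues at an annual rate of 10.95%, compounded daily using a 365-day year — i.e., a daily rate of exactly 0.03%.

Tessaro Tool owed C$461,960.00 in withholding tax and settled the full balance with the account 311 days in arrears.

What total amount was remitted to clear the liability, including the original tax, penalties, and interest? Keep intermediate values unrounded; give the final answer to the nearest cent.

C$583,351.85

Penalty periods: ⌈311/30⌉ = 11; penalty = 11 × 1.5% × C$461,960.00 = C$76,223.40
Interest: C$461,960.00 × ((1 + 0.0003)^311 − 1) = C$461,960.00 × 0.09777566… = C$45,168.4452…
Total = C$461,960.00 + C$76,223.4000 + C$45,168.4452… = C$583,351.85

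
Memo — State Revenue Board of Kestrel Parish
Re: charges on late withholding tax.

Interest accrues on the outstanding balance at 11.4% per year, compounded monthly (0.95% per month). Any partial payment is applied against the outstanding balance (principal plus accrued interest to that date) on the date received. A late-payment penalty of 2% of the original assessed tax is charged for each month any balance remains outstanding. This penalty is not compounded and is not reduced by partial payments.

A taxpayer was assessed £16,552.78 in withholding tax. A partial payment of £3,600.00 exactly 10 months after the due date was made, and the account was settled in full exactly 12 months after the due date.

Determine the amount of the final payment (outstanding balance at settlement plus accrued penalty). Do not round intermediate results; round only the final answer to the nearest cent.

Balance at month 10: £16,552.7800 × (1 + 0.0095)^10 = £18,194.2507…
After £3,600.00 payment: £18,194.2507… − £3,600.00 = £14,594.2507…
Balance at month 12: £14,594.2507… × (1 + 0.0095)^2 = £14,872.8586…
Penalty: 12 × 2% × £16,552.78 = £3,972.67…
Final settlement = outstanding balance + penalty = £14,872.8586… + £3,972.67… = £18,845.53

£18,845.53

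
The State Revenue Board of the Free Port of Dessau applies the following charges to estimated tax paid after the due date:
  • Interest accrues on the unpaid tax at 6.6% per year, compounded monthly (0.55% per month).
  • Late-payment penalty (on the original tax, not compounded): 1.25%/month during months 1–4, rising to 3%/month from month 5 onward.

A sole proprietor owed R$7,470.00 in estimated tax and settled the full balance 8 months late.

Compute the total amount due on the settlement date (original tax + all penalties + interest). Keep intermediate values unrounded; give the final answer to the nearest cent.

R$9,074.98

Penalty, months 1–4: 4 × 1.25% × R$7,470.00 = R$373.50
Penalty, months 5–8: 4 × 3% × R$7,470.00 = R$896.40
Interest: R$7,470.00 × ((1 + 0.0055)^8 − 1) = R$7,470.00 × 0.0448564… = R$335.0772…
Total = R$7,470.00 + R$1,269.9000 + R$335.0772… = R$9,074.98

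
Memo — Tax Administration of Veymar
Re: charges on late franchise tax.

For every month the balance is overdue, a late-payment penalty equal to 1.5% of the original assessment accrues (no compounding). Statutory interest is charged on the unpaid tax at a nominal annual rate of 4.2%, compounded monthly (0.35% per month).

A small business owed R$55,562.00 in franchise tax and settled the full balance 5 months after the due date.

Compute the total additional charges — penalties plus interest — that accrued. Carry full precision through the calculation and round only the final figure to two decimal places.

R$5,146.32

Late-payment penalty = 1.5% × R$55,562.00 × 5 mo = R$4,167.15
Interest: R$55,562.00 × ((1 + 0.0035)^5 − 1) = R$55,562.00 × 0.0176229… = R$979.1652…
Penalties + interest = R$4,167.1500 + R$979.1652… = R$5,146.32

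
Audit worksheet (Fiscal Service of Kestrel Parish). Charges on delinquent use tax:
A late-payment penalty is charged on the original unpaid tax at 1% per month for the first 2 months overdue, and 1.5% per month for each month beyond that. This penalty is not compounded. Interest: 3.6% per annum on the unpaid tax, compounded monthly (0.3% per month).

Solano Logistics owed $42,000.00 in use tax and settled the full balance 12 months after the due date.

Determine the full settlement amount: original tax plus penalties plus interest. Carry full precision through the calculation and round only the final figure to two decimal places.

Penalty, months 1–2: 2 × 1% × $42,000.00 = $840.00
Penalty, months 3–12: 10 × 1.5% × $42,000.00 = $6,300.00
Interest: $42,000.00 × ((1 + 0.003)^12 − 1) = $42,000.00 × 0.0366000… = $1,537.1992…
Total = $42,000.00 + $7,140.0000 + $1,537.1992… = $50,677.20

$50,677.20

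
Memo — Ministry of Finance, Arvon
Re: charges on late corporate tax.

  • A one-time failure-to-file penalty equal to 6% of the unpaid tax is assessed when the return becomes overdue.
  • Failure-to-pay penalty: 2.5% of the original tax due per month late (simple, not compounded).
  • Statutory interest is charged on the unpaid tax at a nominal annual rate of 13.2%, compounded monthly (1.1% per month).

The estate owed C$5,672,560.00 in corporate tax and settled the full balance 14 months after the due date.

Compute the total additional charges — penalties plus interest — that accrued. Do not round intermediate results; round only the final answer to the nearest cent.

Failure-to-file penalty: 6% × C$5,672,560.00 = C$340,353.60
Failure-to-pay penalty: 14 × 2.5% × C$5,672,560.00 = C$1,985,396.00
Interest: C$5,672,560.00 × ((1 + 0.011)^14 − 1) = C$5,672,560.00 × 0.1655105… = C$938,868.0573…
Penalties + interest = C$2,325,749.6000 + C$938,868.0573… = C$3,264,617.66

C$3,264,617.66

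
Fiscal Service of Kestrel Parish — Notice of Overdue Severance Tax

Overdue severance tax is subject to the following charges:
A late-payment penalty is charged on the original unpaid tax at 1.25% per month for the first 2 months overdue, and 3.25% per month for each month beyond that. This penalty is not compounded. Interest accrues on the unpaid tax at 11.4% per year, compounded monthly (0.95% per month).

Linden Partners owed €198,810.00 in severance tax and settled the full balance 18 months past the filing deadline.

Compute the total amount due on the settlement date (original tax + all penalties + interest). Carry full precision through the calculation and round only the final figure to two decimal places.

Penalty, months 1–2: 2 × 1.25% × €198,810.00 = €4,970.25
Penalty, months 3–18: 16 × 3.25% × €198,810.00 = €103,381.20
Interest: €198,810.00 × ((1 + 0.0095)^18 − 1) = €198,810.00 × 0.1855335… = €36,885.9089…
Total = €198,810.00 + €108,351.4500 + €36,885.9089… = €344,047.36

€344,047.36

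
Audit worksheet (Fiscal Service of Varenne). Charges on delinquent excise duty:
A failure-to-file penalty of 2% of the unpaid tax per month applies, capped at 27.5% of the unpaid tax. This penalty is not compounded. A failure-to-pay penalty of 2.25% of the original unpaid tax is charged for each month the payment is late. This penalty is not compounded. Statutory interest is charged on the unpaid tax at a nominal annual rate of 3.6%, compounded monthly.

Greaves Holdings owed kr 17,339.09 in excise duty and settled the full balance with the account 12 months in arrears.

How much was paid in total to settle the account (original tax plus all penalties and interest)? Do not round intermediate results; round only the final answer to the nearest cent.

kr 26,816.64

Failure-to-file: 12 × 2% × kr 17,339.09 = kr 4,161.38… (under the 27.5% cap)
Failure-to-pay penalty: 12 × 2.25% × kr 17,339.09 = kr 4,681.55…
Interest (3.6%/yr ÷ 12 = 0.3%/month): kr 17,339.09 × ((1 + 0.003)^12 − 1) = kr 634.6104…
Total = kr 17,339.09 + kr 8,842.9359 + kr 634.6104… = kr 26,816.64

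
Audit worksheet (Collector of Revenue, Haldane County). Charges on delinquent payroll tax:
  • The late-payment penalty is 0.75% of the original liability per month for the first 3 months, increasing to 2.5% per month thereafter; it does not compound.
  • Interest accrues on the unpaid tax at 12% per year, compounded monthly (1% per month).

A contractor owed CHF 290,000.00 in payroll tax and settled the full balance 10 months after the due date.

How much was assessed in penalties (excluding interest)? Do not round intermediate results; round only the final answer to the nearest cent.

CHF 57,275.00

Penalty, months 1–3: 3 × 0.75% × CHF 290,000.00 = CHF 6,525.00
Penalty, months 4–10: 7 × 2.5% × CHF 290,000.00 = CHF 50,750.00
Total penalty = CHF 6,525.00 + CHF 50,750.00 = CHF 57,275.00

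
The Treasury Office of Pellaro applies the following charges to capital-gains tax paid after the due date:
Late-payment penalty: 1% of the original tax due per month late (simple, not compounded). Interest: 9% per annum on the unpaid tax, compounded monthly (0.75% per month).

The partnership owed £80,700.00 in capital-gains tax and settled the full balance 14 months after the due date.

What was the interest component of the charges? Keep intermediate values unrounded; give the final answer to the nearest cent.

£8,899.24

Interest: £80,700.00 × ((1 + 0.0075)^14 − 1) = £80,700.00 × 0.1102755… = £8,899.2351…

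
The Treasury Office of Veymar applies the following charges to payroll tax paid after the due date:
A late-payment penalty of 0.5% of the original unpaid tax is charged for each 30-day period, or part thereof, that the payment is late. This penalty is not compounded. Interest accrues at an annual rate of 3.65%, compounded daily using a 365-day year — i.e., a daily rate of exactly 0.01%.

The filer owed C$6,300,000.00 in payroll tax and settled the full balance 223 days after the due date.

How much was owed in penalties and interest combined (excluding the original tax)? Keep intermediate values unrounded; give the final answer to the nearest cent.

Penalty periods: ⌈223/30⌉ = 8; penalty = 8 × 0.5% × C$6,300,000.00 = C$252,000.00
Interest: C$6,300,000.00 × ((1 + 0.0001)^223 − 1) = C$6,300,000.00 × 0.02254936… = C$142,060.9903…
Penalties + interest = C$252,000.0000 + C$142,060.9903… = C$394,060.99

C$394,060.99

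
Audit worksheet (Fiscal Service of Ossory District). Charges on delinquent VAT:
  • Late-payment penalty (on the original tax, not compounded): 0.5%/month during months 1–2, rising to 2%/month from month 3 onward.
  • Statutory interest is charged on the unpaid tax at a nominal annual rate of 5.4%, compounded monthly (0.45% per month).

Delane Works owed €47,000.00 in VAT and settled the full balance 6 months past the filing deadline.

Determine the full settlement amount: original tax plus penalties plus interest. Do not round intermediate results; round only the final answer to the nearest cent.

Penalty, months 1–2: 2 × 0.5% × €47,000.00 = €470.00
Penalty, months 3–6: 4 × 2% × €47,000.00 = €3,760.00
Interest: €47,000.00 × ((1 + 0.0045)^6 − 1) = €47,000.00 × 0.0273056… = €1,283.3622…
Total = €47,000.00 + €4,230.0000 + €1,283.3622… = €52,513.36

€52,513.36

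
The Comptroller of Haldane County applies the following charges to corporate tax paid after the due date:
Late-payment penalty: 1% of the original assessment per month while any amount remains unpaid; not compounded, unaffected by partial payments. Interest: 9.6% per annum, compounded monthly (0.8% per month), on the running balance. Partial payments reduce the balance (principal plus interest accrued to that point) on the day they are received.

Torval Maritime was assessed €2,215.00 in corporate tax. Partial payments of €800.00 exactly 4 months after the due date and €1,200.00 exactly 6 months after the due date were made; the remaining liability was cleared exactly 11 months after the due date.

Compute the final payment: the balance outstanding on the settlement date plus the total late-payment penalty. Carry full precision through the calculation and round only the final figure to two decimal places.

€566.89

Balance at month 4: €2,215.0000 × (1 + 0.008)^4 = €2,286.7351…
After €800.00 payment: €2,286.7351… − €800.00 = €1,486.7351…
Balance at month 6: €1,486.7351… × (1 + 0.008)^2 = €1,510.6180…
After €1,200.00 payment: €1,510.6180… − €1,200.00 = €310.6180…
Balance at month 11: €310.6180… × (1 + 0.008)^5 = €323.2431…
Penalty: 11 × 1% × €2,215.00 = €243.65
Final settlement = outstanding balance + penalty = €323.2431… + €243.65 = €566.89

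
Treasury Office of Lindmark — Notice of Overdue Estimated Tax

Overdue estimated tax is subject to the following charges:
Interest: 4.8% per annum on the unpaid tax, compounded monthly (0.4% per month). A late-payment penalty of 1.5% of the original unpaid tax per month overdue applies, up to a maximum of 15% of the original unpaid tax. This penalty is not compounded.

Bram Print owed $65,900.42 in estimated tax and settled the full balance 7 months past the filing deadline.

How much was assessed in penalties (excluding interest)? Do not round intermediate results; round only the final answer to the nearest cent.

Penalty: 7 × 1.5% × $65,900.42 = $6,919.54… (below the 15% cap of $9,885.06…)

$6,919.54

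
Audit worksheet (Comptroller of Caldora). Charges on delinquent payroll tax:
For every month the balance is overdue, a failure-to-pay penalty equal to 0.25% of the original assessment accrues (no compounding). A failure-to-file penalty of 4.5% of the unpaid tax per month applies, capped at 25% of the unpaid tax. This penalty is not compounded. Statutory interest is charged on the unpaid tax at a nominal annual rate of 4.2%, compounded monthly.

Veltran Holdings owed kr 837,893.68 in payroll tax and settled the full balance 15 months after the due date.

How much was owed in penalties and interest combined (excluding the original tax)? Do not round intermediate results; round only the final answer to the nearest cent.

Failure-to-file: 15 × 4.5% × kr 837,893.68 = kr 565,578.23…, capped at 25% × kr 837,893.68 = kr 209,473.42
Failure-to-pay penalty = 0.25% × kr 837,893.68 × 15 mo = kr 31,421.01…
Interest (4.2%/yr ÷ 12 = 0.35%/month): kr 837,893.68 × ((1 + 0.0035)^15 − 1) = kr 45,083.6776…
Penalties + interest = kr 240,894.4330 + kr 45,083.6776… = kr 285,978.11

kr 285,978.11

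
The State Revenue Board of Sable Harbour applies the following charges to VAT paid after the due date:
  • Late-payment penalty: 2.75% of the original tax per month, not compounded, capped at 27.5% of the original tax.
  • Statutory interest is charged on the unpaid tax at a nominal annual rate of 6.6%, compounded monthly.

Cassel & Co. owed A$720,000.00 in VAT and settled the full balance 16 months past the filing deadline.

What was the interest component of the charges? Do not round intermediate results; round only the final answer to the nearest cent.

A$66,041.90

Interest (6.6%/yr ÷ 12 = 0.55%/month): A$720,000.00 × ((1 + 0.0055)^16 − 1) = A$66,041.8975…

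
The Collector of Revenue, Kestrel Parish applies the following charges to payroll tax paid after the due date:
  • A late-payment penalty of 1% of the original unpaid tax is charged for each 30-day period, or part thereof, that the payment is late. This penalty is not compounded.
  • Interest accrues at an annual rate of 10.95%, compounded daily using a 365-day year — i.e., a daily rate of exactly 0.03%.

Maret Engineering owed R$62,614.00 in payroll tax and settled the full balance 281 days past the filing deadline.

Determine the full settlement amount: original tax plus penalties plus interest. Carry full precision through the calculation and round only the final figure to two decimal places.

R$74,381.77

Penalty periods: ⌈281/30⌉ = 10; penalty = 10 × 1% × R$62,614.00 = R$6,261.40
Interest: R$62,614.00 × ((1 + 0.0003)^281 − 1) = R$62,614.00 × 0.08794148… = R$5,506.3676…
Total = R$62,614.00 + R$6,261.4000 + R$5,506.3676… = R$74,381.77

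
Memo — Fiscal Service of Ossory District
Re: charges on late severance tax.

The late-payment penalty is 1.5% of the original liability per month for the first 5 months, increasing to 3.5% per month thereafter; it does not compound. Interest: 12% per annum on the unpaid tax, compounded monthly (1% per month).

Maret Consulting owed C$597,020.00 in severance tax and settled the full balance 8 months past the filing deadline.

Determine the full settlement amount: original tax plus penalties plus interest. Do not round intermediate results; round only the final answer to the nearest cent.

C$753,950.71

Penalty, months 1–5: 5 × 1.5% × C$597,020.00 = C$44,776.50
Penalty, months 6–8: 3 × 3.5% × C$597,020.00 = C$62,687.10
Interest: C$597,020.00 × ((1 + 0.01)^8 − 1) = C$597,020.00 × 0.0828567… = C$49,467.1104…
Total = C$597,020.00 + C$107,463.6000 + C$49,467.1104… = C$753,950.71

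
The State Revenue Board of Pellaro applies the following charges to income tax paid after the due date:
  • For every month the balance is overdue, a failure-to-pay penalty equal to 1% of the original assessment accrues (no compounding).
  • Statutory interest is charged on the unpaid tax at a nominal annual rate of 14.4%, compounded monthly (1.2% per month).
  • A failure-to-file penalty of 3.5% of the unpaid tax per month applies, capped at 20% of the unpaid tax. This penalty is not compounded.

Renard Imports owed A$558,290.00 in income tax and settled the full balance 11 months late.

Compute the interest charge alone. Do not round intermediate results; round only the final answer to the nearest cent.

Interest: A$558,290.00 × ((1 + 0.012)^11 − 1) = A$558,290.00 × 0.1402121… = A$78,279.0017…

A$78,279.00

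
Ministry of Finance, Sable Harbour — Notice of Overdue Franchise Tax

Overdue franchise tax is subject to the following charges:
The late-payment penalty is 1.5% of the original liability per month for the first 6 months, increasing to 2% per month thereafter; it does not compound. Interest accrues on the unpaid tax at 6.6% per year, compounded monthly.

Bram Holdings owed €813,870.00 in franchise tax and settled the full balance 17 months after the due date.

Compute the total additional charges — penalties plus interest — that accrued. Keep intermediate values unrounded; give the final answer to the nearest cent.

Penalty, months 1–6: 6 × 1.5% × €813,870.00 = €73,248.30
Penalty, months 7–17: 11 × 2% × €813,870.00 = €179,051.40
Interest (6.6%/yr ÷ 12 = 0.55%/month): €813,870.00 × ((1 + 0.0055)^17 − 1) = €79,538.9815…
Penalties + interest = €252,299.7000 + €79,538.9815… = €331,838.68

€331,838.68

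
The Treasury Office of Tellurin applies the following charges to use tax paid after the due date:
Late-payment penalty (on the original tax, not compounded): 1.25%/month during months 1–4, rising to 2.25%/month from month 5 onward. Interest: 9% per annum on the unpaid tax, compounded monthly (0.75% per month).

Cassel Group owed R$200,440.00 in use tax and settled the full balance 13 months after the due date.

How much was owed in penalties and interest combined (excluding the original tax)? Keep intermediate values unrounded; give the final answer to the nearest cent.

R$71,058.07

Penalty, months 1–4: 4 × 1.25% × R$200,440.00 = R$10,022.00
Penalty, months 5–13: 9 × 2.25% × R$200,440.00 = R$40,589.10
Interest: R$200,440.00 × ((1 + 0.0075)^13 − 1) = R$200,440.00 × 0.1020104… = R$20,446.9745…
Penalties + interest = R$50,611.1000 + R$20,446.9745… = R$71,058.07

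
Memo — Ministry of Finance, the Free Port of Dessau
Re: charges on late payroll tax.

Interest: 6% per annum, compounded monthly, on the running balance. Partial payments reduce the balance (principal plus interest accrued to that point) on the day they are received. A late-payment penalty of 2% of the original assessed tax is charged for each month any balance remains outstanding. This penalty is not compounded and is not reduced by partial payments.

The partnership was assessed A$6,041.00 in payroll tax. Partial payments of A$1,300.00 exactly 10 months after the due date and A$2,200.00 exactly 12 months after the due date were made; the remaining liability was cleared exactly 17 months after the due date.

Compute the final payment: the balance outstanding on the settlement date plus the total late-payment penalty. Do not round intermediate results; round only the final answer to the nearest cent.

A$5,027.75

Monthly rate = 6% ÷ 12 = 0.5%
Balance at month 10: A$6,041.0000 × (1 + 0.005)^10 = A$6,349.9375…
After A$1,300.00 payment: A$6,349.9375… − A$1,300.00 = A$5,049.9375…
Balance at month 12: A$5,049.9375… × (1 + 0.005)^2 = A$5,100.5632…
After A$2,200.00 payment: A$5,100.5632… − A$2,200.00 = A$2,900.5632…
Balance at month 17: A$2,900.5632… × (1 + 0.005)^5 = A$2,973.8060…
Penalty: 17 × 2% × A$6,041.00 = A$2,053.94
Final settlement = outstanding balance + penalty = A$2,973.8060… + A$2,053.94 = A$5,027.75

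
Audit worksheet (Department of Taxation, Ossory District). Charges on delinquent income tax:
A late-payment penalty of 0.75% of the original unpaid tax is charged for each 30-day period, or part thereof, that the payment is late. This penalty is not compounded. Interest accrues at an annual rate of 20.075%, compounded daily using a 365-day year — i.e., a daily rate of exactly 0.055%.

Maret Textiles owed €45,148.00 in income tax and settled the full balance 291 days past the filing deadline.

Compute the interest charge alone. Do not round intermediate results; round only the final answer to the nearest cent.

Interest: €45,148.00 × ((1 + 0.00055)^291 − 1) = €45,148.00 × 0.17351791… = €7,833.9868…

€7,833.99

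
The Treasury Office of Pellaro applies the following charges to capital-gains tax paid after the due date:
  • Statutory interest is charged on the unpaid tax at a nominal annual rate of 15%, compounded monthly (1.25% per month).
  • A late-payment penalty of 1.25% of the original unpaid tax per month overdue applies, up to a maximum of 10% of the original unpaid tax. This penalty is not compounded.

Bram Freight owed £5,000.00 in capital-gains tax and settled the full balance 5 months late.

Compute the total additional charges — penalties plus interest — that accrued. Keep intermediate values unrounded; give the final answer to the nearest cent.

Penalty: 5 × 1.25% × £5,000.00 = £312.50 (below the 10% cap of £500.00)
Interest: £5,000.00 × ((1 + 0.0125)^5 − 1) = £5,000.00 × 0.0640822… = £320.4108…
Penalties + interest = £312.5000 + £320.4108… = £632.91

£632.91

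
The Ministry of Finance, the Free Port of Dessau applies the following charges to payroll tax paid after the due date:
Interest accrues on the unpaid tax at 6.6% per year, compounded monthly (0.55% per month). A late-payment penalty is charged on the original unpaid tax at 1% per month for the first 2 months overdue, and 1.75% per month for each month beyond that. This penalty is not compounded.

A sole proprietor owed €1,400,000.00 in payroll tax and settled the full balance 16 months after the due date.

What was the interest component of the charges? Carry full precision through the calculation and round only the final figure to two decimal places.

€128,414.80

Interest: €1,400,000.00 × ((1 + 0.0055)^16 − 1) = €1,400,000.00 × 0.0917249… = €128,414.8007…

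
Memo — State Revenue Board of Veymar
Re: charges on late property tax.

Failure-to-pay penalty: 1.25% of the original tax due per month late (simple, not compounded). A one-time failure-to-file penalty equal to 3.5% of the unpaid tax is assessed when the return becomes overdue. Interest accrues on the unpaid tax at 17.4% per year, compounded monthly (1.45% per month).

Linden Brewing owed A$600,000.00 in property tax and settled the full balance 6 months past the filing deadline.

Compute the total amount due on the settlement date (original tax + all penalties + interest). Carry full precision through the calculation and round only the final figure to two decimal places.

Failure-to-file penalty: 3.5% × A$600,000.00 = A$21,000.00
Failure-to-pay penalty: 6 × 1.25% × A$600,000.00 = A$45,000.00
Interest: A$600,000.00 × ((1 + 0.0145)^6 − 1) = A$600,000.00 × 0.0902154… = A$54,129.2337…
Total = A$600,000.00 + A$66,000.0000 + A$54,129.2337… = A$720,129.23

A$720,129.23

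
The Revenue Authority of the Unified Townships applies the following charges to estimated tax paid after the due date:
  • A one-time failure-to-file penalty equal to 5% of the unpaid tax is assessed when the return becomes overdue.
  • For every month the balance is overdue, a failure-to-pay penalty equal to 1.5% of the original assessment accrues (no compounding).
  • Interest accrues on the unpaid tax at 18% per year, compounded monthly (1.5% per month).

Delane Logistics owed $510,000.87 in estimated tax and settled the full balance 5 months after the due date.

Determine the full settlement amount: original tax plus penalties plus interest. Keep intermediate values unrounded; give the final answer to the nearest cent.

Failure-to-file penalty: 5% × $510,000.87 = $25,500.04…
Failure-to-pay penalty: 5 × 1.5% × $510,000.87 = $38,250.07…
Interest: $510,000.87 × ((1 + 0.015)^5 − 1) = $510,000.87 × 0.0772840… = $39,414.9092…
Total = $510,000.87 + $63,750.1088… + $39,414.9092… = $613,165.89

$613,165.89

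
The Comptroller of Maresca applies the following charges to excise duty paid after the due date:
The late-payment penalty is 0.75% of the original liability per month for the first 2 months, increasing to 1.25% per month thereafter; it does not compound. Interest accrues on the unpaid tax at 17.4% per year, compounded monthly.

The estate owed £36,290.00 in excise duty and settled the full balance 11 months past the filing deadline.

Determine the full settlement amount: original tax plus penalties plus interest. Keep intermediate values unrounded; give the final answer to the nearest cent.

Penalty, months 1–2: 2 × 0.75% × £36,290.00 = £544.35
Penalty, months 3–11: 9 × 1.25% × £36,290.00 = £4,082.63…
Interest (17.4%/yr ÷ 12 = 1.45%/month): £36,290.00 × ((1 + 0.0145)^11 − 1) = £6,226.6985…
Total = £36,290.00 + £4,626.9750 + £6,226.6985… = £47,143.67

£47,143.67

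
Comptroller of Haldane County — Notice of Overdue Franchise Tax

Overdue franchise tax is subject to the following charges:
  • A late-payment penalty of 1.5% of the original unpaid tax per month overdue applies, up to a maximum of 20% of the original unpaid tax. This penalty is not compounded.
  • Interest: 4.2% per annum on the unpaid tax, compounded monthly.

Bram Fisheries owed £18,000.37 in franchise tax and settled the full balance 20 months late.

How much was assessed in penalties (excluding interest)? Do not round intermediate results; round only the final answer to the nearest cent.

Penalty (uncapped): 20 × 1.5% × £18,000.37 = £5,400.11…; cap = 20% × £18,000.37 = £3,600.07… → penalty = £3,600.07…

£3,600.07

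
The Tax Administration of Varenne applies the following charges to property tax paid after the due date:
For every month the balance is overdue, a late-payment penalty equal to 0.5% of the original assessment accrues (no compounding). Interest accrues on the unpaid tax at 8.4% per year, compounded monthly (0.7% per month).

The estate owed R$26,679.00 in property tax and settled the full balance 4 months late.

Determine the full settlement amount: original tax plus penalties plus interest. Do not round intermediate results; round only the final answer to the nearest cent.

R$27,967.47

Late-payment penalty = 0.5% × R$26,679.00 × 4 mo = R$533.58
Interest: R$26,679.00 × ((1 + 0.007)^4 − 1) = R$26,679.00 × 0.0282954… = R$754.8923…
Total = R$26,679.00 + R$533.5800 + R$754.8923… = R$27,967.47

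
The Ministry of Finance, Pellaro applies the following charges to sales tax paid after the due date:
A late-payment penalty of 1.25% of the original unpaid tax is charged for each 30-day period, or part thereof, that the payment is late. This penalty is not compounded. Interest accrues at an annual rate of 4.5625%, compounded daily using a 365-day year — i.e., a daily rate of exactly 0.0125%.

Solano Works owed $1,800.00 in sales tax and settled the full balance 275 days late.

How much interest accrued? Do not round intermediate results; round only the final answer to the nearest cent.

Interest: $1,800.00 × ((1 + 0.000125)^275 − 1) = $1,800.00 × 0.03497043… = $62.9468…

$62.95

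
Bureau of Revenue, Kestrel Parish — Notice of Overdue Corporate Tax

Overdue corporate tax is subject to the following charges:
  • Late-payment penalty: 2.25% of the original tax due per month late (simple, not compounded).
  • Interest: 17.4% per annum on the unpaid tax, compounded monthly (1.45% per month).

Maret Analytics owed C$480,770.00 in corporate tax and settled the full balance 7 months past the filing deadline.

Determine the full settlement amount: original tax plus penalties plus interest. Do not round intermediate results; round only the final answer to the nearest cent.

C$607,464.20

Late-payment penalty: 7 × 2.25% × C$480,770.00 = C$75,721.28…
Interest: C$480,770.00 × ((1 + 0.0145)^7 − 1) = C$480,770.00 × 0.1060235… = C$50,972.9241…
Total = C$480,770.00 + C$75,721.2750 + C$50,972.9241… = C$607,464.20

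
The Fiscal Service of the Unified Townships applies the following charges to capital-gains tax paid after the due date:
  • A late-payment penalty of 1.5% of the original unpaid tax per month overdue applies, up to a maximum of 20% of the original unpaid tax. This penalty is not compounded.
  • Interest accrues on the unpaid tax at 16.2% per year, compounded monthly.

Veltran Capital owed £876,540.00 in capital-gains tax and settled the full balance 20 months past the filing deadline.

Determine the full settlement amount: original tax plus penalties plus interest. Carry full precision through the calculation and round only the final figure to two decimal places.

£1,321,472.10

Penalty (uncapped): 20 × 1.5% × £876,540.00 = £262,962.00; cap = 20% × £876,540.00 = £175,308.00 → penalty = £175,308.00
Interest (16.2%/yr ÷ 12 = 1.35%/month): £876,540.00 × ((1 + 0.0135)^20 − 1) = £269,624.0964…
Total = £876,540.00 + £175,308.0000 + £269,624.0964… = £1,321,472.10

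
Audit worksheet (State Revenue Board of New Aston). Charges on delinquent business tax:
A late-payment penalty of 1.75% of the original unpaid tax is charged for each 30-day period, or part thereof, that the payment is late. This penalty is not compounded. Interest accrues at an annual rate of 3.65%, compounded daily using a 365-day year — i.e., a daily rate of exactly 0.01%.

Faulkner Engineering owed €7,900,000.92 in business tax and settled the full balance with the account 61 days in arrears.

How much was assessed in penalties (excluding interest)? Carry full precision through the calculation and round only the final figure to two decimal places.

€414,750.05

Penalty periods: ⌈61/30⌉ = 3; penalty = 3 × 1.75% × €7,900,000.92 = €414,750.05…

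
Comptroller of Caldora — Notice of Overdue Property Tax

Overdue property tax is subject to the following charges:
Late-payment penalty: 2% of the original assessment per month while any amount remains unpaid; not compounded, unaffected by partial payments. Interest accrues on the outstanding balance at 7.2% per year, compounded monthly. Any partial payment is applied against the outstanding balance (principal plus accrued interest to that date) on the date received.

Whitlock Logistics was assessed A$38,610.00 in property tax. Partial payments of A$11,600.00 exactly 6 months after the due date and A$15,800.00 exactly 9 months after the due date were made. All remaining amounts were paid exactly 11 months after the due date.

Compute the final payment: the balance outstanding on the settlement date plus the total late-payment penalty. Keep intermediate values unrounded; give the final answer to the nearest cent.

Monthly rate = 7.2% ÷ 12 = 0.6%
Balance at month 6: A$38,610.0000 × (1 + 0.006)^6 = A$40,020.9769…
After A$11,600.00 payment: A$40,020.9769… − A$11,600.00 = A$28,420.9769…
Balance at month 9: A$28,420.9769… × (1 + 0.006)^3 = A$28,935.6301…
After A$15,800.00 payment: A$28,935.6301… − A$15,800.00 = A$13,135.6301…
Balance at month 11: A$13,135.6301… × (1 + 0.006)^2 = A$13,293.7306…
Penalty: 11 × 2% × A$38,610.00 = A$8,494.20
Final settlement = outstanding balance + penalty = A$13,293.7306… + A$8,494.20 = A$21,787.93

A$21,787.93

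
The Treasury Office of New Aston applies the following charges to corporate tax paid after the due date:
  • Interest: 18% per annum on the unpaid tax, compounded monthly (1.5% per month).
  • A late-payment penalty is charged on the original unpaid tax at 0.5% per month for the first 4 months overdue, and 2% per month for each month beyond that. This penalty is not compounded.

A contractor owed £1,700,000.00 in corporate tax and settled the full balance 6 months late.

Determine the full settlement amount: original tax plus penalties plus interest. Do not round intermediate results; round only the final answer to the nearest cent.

£1,960,853.55

Penalty, months 1–4: 4 × 0.5% × £1,700,000.00 = £34,000.00
Penalty, months 5–6: 2 × 2% × £1,700,000.00 = £68,000.00
Interest: £1,700,000.00 × ((1 + 0.015)^6 − 1) = £1,700,000.00 × 0.0934433… = £158,853.5487…
Total = £1,700,000.00 + £102,000.0000 + £158,853.5487… = £1,960,853.55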